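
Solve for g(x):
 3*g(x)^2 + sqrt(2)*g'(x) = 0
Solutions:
 g(x) = 2/(C1 + 3*sqrt(2)*x)


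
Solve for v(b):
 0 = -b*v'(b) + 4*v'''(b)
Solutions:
 v(b) = C1 + Integral(C2*airyai(2^(1/3)*b/2) + C3*airybi(2^(1/3)*b/2), b)


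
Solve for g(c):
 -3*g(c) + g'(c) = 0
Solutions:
 g(c) = C1*exp(3*c)


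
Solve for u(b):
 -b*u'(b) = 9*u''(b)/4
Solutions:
 u(b) = C1 + C2*erf(sqrt(2)*b/3)


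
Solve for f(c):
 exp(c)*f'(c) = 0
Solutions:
 f(c) = C1


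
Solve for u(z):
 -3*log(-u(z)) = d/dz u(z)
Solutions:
 -li(-u(z)) = C1 - 3*z


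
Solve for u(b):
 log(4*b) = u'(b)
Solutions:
 u(b) = C1 + b*log(b) - b + b*log(4)


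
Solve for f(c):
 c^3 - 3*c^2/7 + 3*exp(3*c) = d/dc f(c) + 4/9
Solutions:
 f(c) = C1 + c^4/4 - c^3/7 - 4*c/9 + exp(3*c)


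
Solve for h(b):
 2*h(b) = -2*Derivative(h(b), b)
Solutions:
 h(b) = C1*exp(-b)


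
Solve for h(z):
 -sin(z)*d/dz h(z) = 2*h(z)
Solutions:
 h(z) = C1*(cos(z) + 1)/(cos(z) - 1)


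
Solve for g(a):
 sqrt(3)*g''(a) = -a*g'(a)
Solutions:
 g(a) = C1 + C2*erf(sqrt(2)*3^(3/4)*a/6)


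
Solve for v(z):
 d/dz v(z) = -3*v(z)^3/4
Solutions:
 v(z) = -sqrt(2)*sqrt(-1/(C1 - 3*z))
 v(z) = sqrt(2)*sqrt(-1/(C1 - 3*z))


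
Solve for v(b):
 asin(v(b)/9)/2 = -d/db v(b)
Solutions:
 Integral(1/asin(_y/9), (_y, v(b))) = C1 - b/2


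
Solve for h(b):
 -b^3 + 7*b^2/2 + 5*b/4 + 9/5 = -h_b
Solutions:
 h(b) = C1 + b^4/4 - 7*b^3/6 - 5*b^2/8 - 9*b/5


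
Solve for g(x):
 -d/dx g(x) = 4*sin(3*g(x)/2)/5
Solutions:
 4*x/5 + log(cos(3*g(x)/2) - 1)/3 - log(cos(3*g(x)/2) + 1)/3 = C1


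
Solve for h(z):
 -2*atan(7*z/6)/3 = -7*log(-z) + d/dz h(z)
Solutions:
 h(z) = C1 + 7*z*log(-z) - 2*z*atan(7*z/6)/3 - 7*z + 2*log(49*z^2 + 36)/7


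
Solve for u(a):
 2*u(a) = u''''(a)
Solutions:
 u(a) = C1*exp(-2^(1/4)*a) + C2*exp(2^(1/4)*a) + C3*sin(2^(1/4)*a) + C4*cos(2^(1/4)*a)


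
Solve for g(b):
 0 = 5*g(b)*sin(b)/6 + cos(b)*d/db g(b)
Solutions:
 g(b) = C1*cos(b)^(5/6)


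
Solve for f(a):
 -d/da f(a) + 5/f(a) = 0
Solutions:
 f(a) = -sqrt(C1 + 10*a)
 f(a) = sqrt(C1 + 10*a)


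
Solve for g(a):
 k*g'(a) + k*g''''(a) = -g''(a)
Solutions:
 g(a) = C1 + C2*exp(2^(1/3)*a*(6^(1/3)*(sqrt(3)*sqrt(27 + 4/k^3) + 9)^(1/3)/12 - 2^(1/3)*3^(5/6)*I*(sqrt(3)*sqrt(27 + 4/k^3) + 9)^(1/3)/12 + 2/(k*(-3^(1/3) + 3^(5/6)*I)*(sqrt(3)*sqrt(27 + 4/k^3) + 9)^(1/3)))) + C3*exp(2^(1/3)*a*(6^(1/3)*(sqrt(3)*sqrt(27 + 4/k^3) + 9)^(1/3)/12 + 2^(1/3)*3^(5/6)*I*(sqrt(3)*sqrt(27 + 4/k^3) + 9)^(1/3)/12 - 2/(k*(3^(1/3) + 3^(5/6)*I)*(sqrt(3)*sqrt(27 + 4/k^3) + 9)^(1/3)))) + C4*exp(6^(1/3)*a*(-2^(1/3)*(sqrt(3)*sqrt(27 + 4/k^3) + 9)^(1/3) + 2*3^(1/3)/(k*(sqrt(3)*sqrt(27 + 4/k^3) + 9)^(1/3)))/6)


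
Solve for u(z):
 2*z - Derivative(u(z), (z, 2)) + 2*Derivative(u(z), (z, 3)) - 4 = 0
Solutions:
 u(z) = C1 + C2*z + C3*exp(z/2) + z^3/3


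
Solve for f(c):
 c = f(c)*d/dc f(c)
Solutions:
 f(c) = -sqrt(C1 + c^2)
 f(c) = sqrt(C1 + c^2)


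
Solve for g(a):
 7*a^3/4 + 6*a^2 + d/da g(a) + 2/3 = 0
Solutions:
 g(a) = C1 - 7*a^4/16 - 2*a^3 - 2*a/3


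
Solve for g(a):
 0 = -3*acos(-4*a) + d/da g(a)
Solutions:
 g(a) = C1 + 3*a*acos(-4*a) + 3*sqrt(1 - 16*a^2)/4


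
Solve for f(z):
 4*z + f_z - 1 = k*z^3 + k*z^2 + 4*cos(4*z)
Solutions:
 f(z) = C1 + k*z^4/4 + k*z^3/3 - 2*z^2 + z + sin(4*z)


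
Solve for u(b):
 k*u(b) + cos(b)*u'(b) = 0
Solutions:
 u(b) = C1*exp(k*(log(sin(b) - 1) - log(sin(b) + 1))/2)


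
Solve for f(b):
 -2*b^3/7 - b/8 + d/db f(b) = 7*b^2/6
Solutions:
 f(b) = C1 + b^4/14 + 7*b^3/18 + b^2/16


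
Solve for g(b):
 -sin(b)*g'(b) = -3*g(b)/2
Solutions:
 g(b) = C1*(cos(b) - 1)^(3/4)/(cos(b) + 1)^(3/4)


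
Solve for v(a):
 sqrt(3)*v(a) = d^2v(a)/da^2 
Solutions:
 v(a) = C1*exp(-3^(1/4)*a) + C2*exp(3^(1/4)*a)


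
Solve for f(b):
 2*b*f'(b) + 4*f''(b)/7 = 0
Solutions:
 f(b) = C1 + C2*erf(sqrt(7)*b/2)


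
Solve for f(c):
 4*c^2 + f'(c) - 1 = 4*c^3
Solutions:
 f(c) = C1 + c^4 - 4*c^3/3 + c


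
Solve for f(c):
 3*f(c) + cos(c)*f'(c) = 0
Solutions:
 f(c) = C1*(sin(c) - 1)^(3/2)/(sin(c) + 1)^(3/2)


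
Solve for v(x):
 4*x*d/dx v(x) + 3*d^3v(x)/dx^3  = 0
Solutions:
 v(x) = C1 + Integral(C2*airyai(-6^(2/3)*x/3) + C3*airybi(-6^(2/3)*x/3), x)


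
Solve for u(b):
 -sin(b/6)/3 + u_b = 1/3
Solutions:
 u(b) = C1 + b/3 - 2*cos(b/6)


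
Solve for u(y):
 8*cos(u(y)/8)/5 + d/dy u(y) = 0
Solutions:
 8*y/5 - 4*log(sin(u(y)/8) - 1) + 4*log(sin(u(y)/8) + 1) = C1


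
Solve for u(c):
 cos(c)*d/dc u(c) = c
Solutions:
 u(c) = C1 + Integral(c/cos(c), c)


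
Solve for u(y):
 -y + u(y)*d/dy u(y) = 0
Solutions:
 u(y) = -sqrt(C1 + y^2)
 u(y) = sqrt(C1 + y^2)


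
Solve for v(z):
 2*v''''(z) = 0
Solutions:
 v(z) = C1 + C2*z + C3*z^2 + C4*z^3


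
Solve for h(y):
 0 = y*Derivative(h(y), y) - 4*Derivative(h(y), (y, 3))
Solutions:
 h(y) = C1 + Integral(C2*airyai(2^(1/3)*y/2) + C3*airybi(2^(1/3)*y/2), y)


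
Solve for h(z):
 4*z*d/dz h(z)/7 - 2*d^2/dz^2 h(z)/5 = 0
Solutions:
 h(z) = C1 + C2*erfi(sqrt(35)*z/7)


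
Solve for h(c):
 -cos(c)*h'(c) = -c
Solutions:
 h(c) = C1 + Integral(c/cos(c), c)


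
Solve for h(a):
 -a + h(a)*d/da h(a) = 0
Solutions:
 h(a) = -sqrt(C1 + a^2)
 h(a) = sqrt(C1 + a^2)


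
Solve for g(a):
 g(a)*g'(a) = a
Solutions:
 g(a) = -sqrt(C1 + a^2)
 g(a) = sqrt(C1 + a^2)


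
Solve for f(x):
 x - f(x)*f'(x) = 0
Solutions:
 f(x) = -sqrt(C1 + x^2)
 f(x) = sqrt(C1 + x^2)


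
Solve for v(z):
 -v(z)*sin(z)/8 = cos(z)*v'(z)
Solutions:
 v(z) = C1*cos(z)^(1/8)


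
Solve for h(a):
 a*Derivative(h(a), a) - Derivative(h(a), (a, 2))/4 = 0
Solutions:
 h(a) = C1 + C2*erfi(sqrt(2)*a)


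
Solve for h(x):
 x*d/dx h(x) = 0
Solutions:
 h(x) = C1


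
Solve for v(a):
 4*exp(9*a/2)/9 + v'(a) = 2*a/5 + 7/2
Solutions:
 v(a) = C1 + a^2/5 + 7*a/2 - 8*exp(9*a/2)/81


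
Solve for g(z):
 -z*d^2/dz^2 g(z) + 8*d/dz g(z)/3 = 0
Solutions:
 g(z) = C1 + C2*z^(11/3)


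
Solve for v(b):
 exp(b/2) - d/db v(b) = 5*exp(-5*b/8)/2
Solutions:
 v(b) = C1 + 2*exp(b/2) + 4*exp(-5*b/8)


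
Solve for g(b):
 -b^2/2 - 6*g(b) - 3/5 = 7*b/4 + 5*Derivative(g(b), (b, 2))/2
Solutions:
 g(b) = C1*sin(2*sqrt(15)*b/5) + C2*cos(2*sqrt(15)*b/5) - b^2/12 - 7*b/24 - 11/360


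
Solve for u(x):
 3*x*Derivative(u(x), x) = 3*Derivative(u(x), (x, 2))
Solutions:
 u(x) = C1 + C2*erfi(sqrt(2)*x/2)


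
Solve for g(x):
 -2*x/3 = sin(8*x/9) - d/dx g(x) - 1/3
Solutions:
 g(x) = C1 + x^2/3 - x/3 - 9*cos(8*x/9)/8


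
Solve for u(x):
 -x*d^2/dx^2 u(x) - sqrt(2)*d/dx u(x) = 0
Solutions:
 u(x) = C1 + C2*x^(1 - sqrt(2))


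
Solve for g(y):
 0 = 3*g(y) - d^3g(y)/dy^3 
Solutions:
 g(y) = C3*exp(3^(1/3)*y) + (C1*sin(3^(5/6)*y/2) + C2*cos(3^(5/6)*y/2))*exp(-3^(1/3)*y/2)


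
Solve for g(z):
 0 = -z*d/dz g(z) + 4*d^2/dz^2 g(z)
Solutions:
 g(z) = C1 + C2*erfi(sqrt(2)*z/4)


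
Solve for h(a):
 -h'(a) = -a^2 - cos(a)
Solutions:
 h(a) = C1 + a^3/3 + sin(a)


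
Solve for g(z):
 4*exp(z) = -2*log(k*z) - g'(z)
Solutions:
 g(z) = C1 - 2*z*log(k*z) + 2*z - 4*exp(z)


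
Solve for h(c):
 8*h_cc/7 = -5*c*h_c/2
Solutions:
 h(c) = C1 + C2*erf(sqrt(70)*c/8)


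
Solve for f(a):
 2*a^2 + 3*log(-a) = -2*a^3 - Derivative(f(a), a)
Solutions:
 f(a) = C1 - a^4/2 - 2*a^3/3 - 3*a*log(-a) + 3*a


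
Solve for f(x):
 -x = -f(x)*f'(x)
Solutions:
 f(x) = -sqrt(C1 + x^2)
 f(x) = sqrt(C1 + x^2)


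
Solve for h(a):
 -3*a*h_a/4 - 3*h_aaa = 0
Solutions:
 h(a) = C1 + Integral(C2*airyai(-2^(1/3)*a/2) + C3*airybi(-2^(1/3)*a/2), a)


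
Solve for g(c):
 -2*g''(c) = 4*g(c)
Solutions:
 g(c) = C1*sin(sqrt(2)*c) + C2*cos(sqrt(2)*c)


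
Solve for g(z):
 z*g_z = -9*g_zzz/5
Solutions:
 g(z) = C1 + Integral(C2*airyai(-15^(1/3)*z/3) + C3*airybi(-15^(1/3)*z/3), z)


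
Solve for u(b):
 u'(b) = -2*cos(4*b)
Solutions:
 u(b) = C1 - sin(4*b)/2


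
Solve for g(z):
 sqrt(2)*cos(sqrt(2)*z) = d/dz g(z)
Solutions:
 g(z) = C1 + sin(sqrt(2)*z)


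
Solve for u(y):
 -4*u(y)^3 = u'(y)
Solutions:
 u(y) = -sqrt(2)*sqrt(-1/(C1 - 4*y))/2
 u(y) = sqrt(2)*sqrt(-1/(C1 - 4*y))/2


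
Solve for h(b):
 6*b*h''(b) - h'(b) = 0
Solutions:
 h(b) = C1 + C2*b^(7/6)


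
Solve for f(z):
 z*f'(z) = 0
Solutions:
 f(z) = C1


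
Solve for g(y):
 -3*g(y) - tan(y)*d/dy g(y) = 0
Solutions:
 g(y) = C1/sin(y)^3


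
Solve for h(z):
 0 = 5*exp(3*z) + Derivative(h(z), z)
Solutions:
 h(z) = C1 - 5*exp(3*z)/3


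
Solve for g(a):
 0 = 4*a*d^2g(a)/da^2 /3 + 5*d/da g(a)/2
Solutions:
 g(a) = C1 + C2/a^(7/8)


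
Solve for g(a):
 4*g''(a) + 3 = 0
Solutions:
 g(a) = C1 + C2*a - 3*a^2/8


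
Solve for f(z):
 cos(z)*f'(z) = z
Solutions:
 f(z) = C1 + Integral(z/cos(z), z)


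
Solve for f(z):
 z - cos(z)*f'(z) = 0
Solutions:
 f(z) = C1 + Integral(z/cos(z), z)


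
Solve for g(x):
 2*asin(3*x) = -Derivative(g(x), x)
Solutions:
 g(x) = C1 - 2*x*asin(3*x) - 2*sqrt(1 - 9*x^2)/3


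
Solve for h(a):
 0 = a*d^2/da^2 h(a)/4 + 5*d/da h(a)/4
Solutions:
 h(a) = C1 + C2/a^4


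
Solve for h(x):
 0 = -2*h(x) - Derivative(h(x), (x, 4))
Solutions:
 h(x) = (C1*sin(2^(3/4)*x/2) + C2*cos(2^(3/4)*x/2))*exp(-2^(3/4)*x/2) + (C3*sin(2^(3/4)*x/2) + C4*cos(2^(3/4)*x/2))*exp(2^(3/4)*x/2)


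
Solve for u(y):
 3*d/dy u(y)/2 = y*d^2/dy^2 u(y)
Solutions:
 u(y) = C1 + C2*y^(5/2)


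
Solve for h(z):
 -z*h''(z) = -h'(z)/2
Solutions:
 h(z) = C1 + C2*z^(3/2)


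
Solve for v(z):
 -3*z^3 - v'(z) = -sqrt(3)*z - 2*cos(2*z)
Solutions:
 v(z) = C1 - 3*z^4/4 + sqrt(3)*z^2/2 + sin(2*z)


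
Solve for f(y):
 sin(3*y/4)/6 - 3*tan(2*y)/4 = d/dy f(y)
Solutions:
 f(y) = C1 + 3*log(cos(2*y))/8 - 2*cos(3*y/4)/9


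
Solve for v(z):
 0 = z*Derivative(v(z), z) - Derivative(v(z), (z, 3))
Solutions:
 v(z) = C1 + Integral(C2*airyai(z) + C3*airybi(z), z)


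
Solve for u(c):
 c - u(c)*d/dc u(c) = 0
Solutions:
 u(c) = -sqrt(C1 + c^2)
 u(c) = sqrt(C1 + c^2)


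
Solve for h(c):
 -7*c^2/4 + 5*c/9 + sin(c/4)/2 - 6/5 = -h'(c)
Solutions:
 h(c) = C1 + 7*c^3/12 - 5*c^2/18 + 6*c/5 + 2*cos(c/4)


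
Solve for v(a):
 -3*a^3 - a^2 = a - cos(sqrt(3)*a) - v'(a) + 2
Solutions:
 v(a) = C1 + 3*a^4/4 + a^3/3 + a^2/2 + 2*a - sqrt(3)*sin(sqrt(3)*a)/3


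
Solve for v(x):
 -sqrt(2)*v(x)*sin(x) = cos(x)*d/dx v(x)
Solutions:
 v(x) = C1*cos(x)^(sqrt(2))


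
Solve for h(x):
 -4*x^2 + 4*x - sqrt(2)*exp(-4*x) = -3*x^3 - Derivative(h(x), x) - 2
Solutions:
 h(x) = C1 - 3*x^4/4 + 4*x^3/3 - 2*x^2 - 2*x - sqrt(2)*exp(-4*x)/4


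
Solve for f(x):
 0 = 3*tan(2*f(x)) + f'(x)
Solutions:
 f(x) = -asin(C1*exp(-6*x))/2 + pi/2
 f(x) = asin(C1*exp(-6*x))/2


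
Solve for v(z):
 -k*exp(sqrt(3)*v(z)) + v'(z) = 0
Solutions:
 v(z) = sqrt(3)*(2*log(-1/(C1 + k*z)) - log(3))/6


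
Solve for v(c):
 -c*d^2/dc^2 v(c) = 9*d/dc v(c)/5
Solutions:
 v(c) = C1 + C2/c^(4/5)


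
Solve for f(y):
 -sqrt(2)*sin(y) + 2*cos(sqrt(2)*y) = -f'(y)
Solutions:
 f(y) = C1 - sqrt(2)*sin(sqrt(2)*y) - sqrt(2)*cos(y)


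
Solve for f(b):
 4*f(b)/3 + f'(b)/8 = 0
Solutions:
 f(b) = C1*exp(-32*b/3)


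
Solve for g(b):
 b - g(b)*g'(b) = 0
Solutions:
 g(b) = -sqrt(C1 + b^2)
 g(b) = sqrt(C1 + b^2)


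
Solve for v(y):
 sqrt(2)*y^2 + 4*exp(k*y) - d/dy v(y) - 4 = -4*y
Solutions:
 v(y) = C1 + sqrt(2)*y^3/3 + 2*y^2 - 4*y + 4*exp(k*y)/k


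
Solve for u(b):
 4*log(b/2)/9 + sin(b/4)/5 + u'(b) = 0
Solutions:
 u(b) = C1 - 4*b*log(b)/9 + 4*b*log(2)/9 + 4*b/9 + 4*cos(b/4)/5


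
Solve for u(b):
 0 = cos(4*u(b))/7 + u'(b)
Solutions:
 b/7 - log(sin(4*u(b)) - 1)/8 + log(sin(4*u(b)) + 1)/8 = C1


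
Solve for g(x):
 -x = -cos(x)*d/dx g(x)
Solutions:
 g(x) = C1 + Integral(x/cos(x), x)


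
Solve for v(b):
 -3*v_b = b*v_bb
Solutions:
 v(b) = C1 + C2/b^2


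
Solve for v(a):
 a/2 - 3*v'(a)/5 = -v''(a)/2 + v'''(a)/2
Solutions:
 v(a) = C1 + 5*a^2/12 + 25*a/36 + (C2*sin(sqrt(95)*a/10) + C3*cos(sqrt(95)*a/10))*exp(a/2)


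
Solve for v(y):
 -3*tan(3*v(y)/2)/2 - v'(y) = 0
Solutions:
 v(y) = -2*asin(C1*exp(-9*y/4))/3 + 2*pi/3
 v(y) = 2*asin(C1*exp(-9*y/4))/3


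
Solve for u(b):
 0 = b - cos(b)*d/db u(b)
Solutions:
 u(b) = C1 + Integral(b/cos(b), b)


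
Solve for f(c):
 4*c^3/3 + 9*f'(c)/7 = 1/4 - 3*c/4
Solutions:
 f(c) = C1 - 7*c^4/27 - 7*c^2/24 + 7*c/36


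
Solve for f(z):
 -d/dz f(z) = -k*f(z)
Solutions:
 f(z) = C1*exp(k*z)


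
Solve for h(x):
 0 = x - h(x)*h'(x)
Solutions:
 h(x) = -sqrt(C1 + x^2)
 h(x) = sqrt(C1 + x^2)


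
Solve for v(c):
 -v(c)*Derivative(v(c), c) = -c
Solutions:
 v(c) = -sqrt(C1 + c^2)
 v(c) = sqrt(C1 + c^2)


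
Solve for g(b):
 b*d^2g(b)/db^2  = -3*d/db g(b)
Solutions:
 g(b) = C1 + C2/b^2


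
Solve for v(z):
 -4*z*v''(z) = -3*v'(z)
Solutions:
 v(z) = C1 + C2*z^(7/4)


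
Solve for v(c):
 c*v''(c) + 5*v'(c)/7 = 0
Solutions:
 v(c) = C1 + C2*c^(2/7)


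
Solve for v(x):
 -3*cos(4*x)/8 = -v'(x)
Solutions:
 v(x) = C1 + 3*sin(4*x)/32


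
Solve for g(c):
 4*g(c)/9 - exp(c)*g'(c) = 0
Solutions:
 g(c) = C1*exp(-4*exp(-c)/9)


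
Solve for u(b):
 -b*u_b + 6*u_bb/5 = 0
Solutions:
 u(b) = C1 + C2*erfi(sqrt(15)*b/6)


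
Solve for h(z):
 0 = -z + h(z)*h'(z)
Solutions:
 h(z) = -sqrt(C1 + z^2)
 h(z) = sqrt(C1 + z^2)


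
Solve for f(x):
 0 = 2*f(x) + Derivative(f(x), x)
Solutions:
 f(x) = C1*exp(-2*x)


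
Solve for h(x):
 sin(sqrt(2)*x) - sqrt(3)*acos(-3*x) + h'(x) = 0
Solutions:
 h(x) = C1 + sqrt(3)*(x*acos(-3*x) + sqrt(1 - 9*x^2)/3) + sqrt(2)*cos(sqrt(2)*x)/2


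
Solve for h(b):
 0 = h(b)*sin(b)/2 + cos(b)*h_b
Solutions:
 h(b) = C1*sqrt(cos(b))


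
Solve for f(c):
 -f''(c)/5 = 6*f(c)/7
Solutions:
 f(c) = C1*sin(sqrt(210)*c/7) + C2*cos(sqrt(210)*c/7)


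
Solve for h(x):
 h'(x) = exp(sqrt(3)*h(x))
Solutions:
 h(x) = sqrt(3)*(2*log(-1/(C1 + x)) - log(3))/6


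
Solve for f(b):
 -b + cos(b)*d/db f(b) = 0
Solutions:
 f(b) = C1 + Integral(b/cos(b), b)


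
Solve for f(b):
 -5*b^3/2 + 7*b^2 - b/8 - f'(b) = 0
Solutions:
 f(b) = C1 - 5*b^4/8 + 7*b^3/3 - b^2/16


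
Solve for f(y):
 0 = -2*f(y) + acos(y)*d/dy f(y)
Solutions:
 f(y) = C1*exp(2*Integral(1/acos(y), y))


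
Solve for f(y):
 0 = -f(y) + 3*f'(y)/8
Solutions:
 f(y) = C1*exp(8*y/3)


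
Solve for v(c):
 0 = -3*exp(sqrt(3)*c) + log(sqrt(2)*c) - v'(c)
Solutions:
 v(c) = C1 + c*log(c) + c*(-1 + log(2)/2) - sqrt(3)*exp(sqrt(3)*c)


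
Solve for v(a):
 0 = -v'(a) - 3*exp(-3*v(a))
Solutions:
 v(a) = log(C1 - 9*a)/3
 v(a) = log((-3^(1/3) - 3^(5/6)*I)*(C1 - 3*a)^(1/3)/2)
 v(a) = log((-3^(1/3) + 3^(5/6)*I)*(C1 - 3*a)^(1/3)/2)


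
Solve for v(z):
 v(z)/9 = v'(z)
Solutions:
 v(z) = C1*exp(z/9)


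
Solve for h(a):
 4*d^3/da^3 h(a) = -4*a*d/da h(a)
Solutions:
 h(a) = C1 + Integral(C2*airyai(-a) + C3*airybi(-a), a)


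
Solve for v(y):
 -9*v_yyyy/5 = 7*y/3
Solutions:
 v(y) = C1 + C2*y + C3*y^2 + C4*y^3 - 7*y^5/648


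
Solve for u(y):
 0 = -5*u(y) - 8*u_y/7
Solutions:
 u(y) = C1*exp(-35*y/8)


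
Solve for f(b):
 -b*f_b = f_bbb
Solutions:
 f(b) = C1 + Integral(C2*airyai(-b) + C3*airybi(-b), b)


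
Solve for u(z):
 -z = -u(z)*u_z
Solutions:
 u(z) = -sqrt(C1 + z^2)
 u(z) = sqrt(C1 + z^2)


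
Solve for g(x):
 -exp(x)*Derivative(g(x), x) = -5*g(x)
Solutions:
 g(x) = C1*exp(-5*exp(-x))


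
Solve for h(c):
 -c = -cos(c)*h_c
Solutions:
 h(c) = C1 + Integral(c/cos(c), c)


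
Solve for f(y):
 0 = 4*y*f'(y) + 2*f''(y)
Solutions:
 f(y) = C1 + C2*erf(y)


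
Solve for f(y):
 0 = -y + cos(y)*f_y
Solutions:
 f(y) = C1 + Integral(y/cos(y), y)


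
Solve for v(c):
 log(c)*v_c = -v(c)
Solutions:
 v(c) = C1*exp(-li(c))


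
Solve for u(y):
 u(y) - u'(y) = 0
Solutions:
 u(y) = C1*exp(y)


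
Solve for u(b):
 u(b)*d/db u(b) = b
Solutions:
 u(b) = -sqrt(C1 + b^2)
 u(b) = sqrt(C1 + b^2)


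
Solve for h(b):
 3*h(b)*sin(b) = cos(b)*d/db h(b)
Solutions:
 h(b) = C1/cos(b)^3


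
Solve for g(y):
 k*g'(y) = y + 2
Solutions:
 g(y) = C1 + y^2/(2*k) + 2*y/k


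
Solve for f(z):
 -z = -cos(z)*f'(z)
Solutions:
 f(z) = C1 + Integral(z/cos(z), z)


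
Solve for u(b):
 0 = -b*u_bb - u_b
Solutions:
 u(b) = C1 + C2*log(b)


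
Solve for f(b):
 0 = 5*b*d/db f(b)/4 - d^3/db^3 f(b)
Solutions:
 f(b) = C1 + Integral(C2*airyai(10^(1/3)*b/2) + C3*airybi(10^(1/3)*b/2), b)


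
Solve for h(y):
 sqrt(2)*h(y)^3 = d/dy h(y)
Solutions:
 h(y) = -sqrt(2)*sqrt(-1/(C1 + sqrt(2)*y))/2
 h(y) = sqrt(2)*sqrt(-1/(C1 + sqrt(2)*y))/2


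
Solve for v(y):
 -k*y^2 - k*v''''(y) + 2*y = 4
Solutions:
 v(y) = C1 + C2*y + C3*y^2 + C4*y^3 - y^6/360 + y^5/(60*k) - y^4/(6*k)


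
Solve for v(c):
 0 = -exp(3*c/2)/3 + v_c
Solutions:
 v(c) = C1 + 2*exp(3*c/2)/9


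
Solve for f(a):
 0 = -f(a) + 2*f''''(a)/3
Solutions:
 f(a) = C1*exp(-2^(3/4)*3^(1/4)*a/2) + C2*exp(2^(3/4)*3^(1/4)*a/2) + C3*sin(2^(3/4)*3^(1/4)*a/2) + C4*cos(2^(3/4)*3^(1/4)*a/2)


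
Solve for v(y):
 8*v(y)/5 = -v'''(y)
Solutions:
 v(y) = C3*exp(-2*5^(2/3)*y/5) + (C1*sin(sqrt(3)*5^(2/3)*y/5) + C2*cos(sqrt(3)*5^(2/3)*y/5))*exp(5^(2/3)*y/5)


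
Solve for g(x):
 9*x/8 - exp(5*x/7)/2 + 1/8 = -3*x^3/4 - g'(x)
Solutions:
 g(x) = C1 - 3*x^4/16 - 9*x^2/16 - x/8 + 7*exp(5*x/7)/10


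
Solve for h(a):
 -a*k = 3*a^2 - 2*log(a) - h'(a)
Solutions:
 h(a) = C1 + a^3 + a^2*k/2 - 2*a*log(a) + 2*a


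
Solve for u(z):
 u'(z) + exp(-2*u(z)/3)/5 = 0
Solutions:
 u(z) = 3*log(-sqrt(C1 - z)) - 3*log(15) + 3*log(30)/2
 u(z) = 3*log(C1 - z)/2 - 3*log(15) + 3*log(30)/2


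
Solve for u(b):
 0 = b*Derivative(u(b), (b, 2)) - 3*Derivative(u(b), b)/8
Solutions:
 u(b) = C1 + C2*b^(11/8)


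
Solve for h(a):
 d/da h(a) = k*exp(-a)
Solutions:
 h(a) = C1 - k*exp(-a)


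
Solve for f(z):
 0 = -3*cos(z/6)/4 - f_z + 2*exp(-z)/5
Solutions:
 f(z) = C1 - 9*sin(z/6)/2 - 2*exp(-z)/5


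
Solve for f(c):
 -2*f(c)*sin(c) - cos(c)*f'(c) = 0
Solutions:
 f(c) = C1*cos(c)^2


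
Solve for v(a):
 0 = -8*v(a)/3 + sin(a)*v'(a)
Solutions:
 v(a) = C1*(cos(a) - 1)^(4/3)/(cos(a) + 1)^(4/3)


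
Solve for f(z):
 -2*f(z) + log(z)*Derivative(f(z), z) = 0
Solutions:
 f(z) = C1*exp(2*li(z))


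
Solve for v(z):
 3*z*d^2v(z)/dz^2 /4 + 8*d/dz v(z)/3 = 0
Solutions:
 v(z) = C1 + C2/z^(23/9)


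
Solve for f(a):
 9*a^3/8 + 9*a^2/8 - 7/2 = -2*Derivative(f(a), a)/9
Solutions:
 f(a) = C1 - 81*a^4/64 - 27*a^3/16 + 63*a/4


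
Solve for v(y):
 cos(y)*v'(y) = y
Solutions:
 v(y) = C1 + Integral(y/cos(y), y)


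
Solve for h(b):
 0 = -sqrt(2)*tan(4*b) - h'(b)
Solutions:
 h(b) = C1 + sqrt(2)*log(cos(4*b))/4


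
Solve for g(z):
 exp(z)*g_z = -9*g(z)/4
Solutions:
 g(z) = C1*exp(9*exp(-z)/4)


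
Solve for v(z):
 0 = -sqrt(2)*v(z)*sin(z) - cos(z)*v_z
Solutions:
 v(z) = C1*cos(z)^(sqrt(2))


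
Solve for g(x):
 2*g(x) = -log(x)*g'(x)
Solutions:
 g(x) = C1*exp(-2*li(x))


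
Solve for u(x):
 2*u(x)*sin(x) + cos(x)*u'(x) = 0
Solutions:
 u(x) = C1*cos(x)^2


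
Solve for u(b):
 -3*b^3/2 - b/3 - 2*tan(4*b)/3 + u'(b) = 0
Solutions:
 u(b) = C1 + 3*b^4/8 + b^2/6 - log(cos(4*b))/6


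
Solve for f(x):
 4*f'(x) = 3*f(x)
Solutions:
 f(x) = C1*exp(3*x/4)


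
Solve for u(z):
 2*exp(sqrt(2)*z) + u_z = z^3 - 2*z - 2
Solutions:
 u(z) = C1 + z^4/4 - z^2 - 2*z - sqrt(2)*exp(sqrt(2)*z)


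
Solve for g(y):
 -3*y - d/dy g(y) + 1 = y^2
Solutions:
 g(y) = C1 - y^3/3 - 3*y^2/2 + y


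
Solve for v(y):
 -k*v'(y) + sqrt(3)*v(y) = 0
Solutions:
 v(y) = C1*exp(sqrt(3)*y/k)


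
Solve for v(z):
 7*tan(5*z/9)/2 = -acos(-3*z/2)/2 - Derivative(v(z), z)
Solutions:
 v(z) = C1 - z*acos(-3*z/2)/2 - sqrt(4 - 9*z^2)/6 + 63*log(cos(5*z/9))/10


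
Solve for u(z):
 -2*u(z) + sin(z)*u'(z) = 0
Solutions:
 u(z) = C1*(cos(z) - 1)/(cos(z) + 1)


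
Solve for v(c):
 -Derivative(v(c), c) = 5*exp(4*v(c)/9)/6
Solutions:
 v(c) = 9*log(-(1/(C1 + 10*c))^(1/4)) + 27*log(3)/4
 v(c) = 9*log(1/(C1 + 10*c))/4 + 27*log(3)/4
 v(c) = 9*log(-I*(1/(C1 + 10*c))^(1/4)) + 27*log(3)/4
 v(c) = 9*log(I*(1/(C1 + 10*c))^(1/4)) + 27*log(3)/4


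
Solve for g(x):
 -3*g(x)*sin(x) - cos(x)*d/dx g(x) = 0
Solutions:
 g(x) = C1*cos(x)^3


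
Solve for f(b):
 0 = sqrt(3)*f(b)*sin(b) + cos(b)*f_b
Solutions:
 f(b) = C1*cos(b)^(sqrt(3))


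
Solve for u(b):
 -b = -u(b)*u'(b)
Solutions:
 u(b) = -sqrt(C1 + b^2)
 u(b) = sqrt(C1 + b^2)


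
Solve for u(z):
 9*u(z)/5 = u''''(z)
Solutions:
 u(z) = C1*exp(-sqrt(3)*5^(3/4)*z/5) + C2*exp(sqrt(3)*5^(3/4)*z/5) + C3*sin(sqrt(3)*5^(3/4)*z/5) + C4*cos(sqrt(3)*5^(3/4)*z/5)


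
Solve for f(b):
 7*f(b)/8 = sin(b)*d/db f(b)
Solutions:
 f(b) = C1*(cos(b) - 1)^(7/16)/(cos(b) + 1)^(7/16)


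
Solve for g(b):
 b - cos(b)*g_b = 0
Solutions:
 g(b) = C1 + Integral(b/cos(b), b)


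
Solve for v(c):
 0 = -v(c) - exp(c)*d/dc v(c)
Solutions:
 v(c) = C1*exp(exp(-c))


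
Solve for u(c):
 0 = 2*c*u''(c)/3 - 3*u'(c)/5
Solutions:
 u(c) = C1 + C2*c^(19/10)


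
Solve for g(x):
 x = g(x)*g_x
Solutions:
 g(x) = -sqrt(C1 + x^2)
 g(x) = sqrt(C1 + x^2)


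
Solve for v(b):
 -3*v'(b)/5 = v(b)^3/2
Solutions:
 v(b) = -sqrt(3)*sqrt(-1/(C1 - 5*b))
 v(b) = sqrt(3)*sqrt(-1/(C1 - 5*b))


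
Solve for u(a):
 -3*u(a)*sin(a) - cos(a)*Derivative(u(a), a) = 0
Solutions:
 u(a) = C1*cos(a)^3


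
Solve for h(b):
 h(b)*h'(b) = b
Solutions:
 h(b) = -sqrt(C1 + b^2)
 h(b) = sqrt(C1 + b^2)


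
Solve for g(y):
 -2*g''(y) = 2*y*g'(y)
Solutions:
 g(y) = C1 + C2*erf(sqrt(2)*y/2)


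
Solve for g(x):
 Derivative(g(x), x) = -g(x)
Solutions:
 g(x) = C1*exp(-x)


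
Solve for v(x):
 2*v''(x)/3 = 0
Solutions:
 v(x) = C1 + C2*x


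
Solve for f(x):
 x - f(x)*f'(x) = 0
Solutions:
 f(x) = -sqrt(C1 + x^2)
 f(x) = sqrt(C1 + x^2)


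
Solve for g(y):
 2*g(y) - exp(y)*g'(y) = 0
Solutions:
 g(y) = C1*exp(-2*exp(-y))


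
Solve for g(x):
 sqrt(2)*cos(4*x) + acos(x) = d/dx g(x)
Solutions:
 g(x) = C1 + x*acos(x) - sqrt(1 - x^2) + sqrt(2)*sin(4*x)/4


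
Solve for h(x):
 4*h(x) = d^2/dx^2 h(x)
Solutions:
 h(x) = C1*exp(-2*x) + C2*exp(2*x)


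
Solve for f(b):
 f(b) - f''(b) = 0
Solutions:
 f(b) = C1*exp(-b) + C2*exp(b)


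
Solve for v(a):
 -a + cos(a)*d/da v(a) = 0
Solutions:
 v(a) = C1 + Integral(a/cos(a), a)


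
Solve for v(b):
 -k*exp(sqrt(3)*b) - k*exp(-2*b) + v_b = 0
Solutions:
 v(b) = C1 + sqrt(3)*k*exp(sqrt(3)*b)/3 - k*exp(-2*b)/2


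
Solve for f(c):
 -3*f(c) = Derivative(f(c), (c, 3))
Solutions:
 f(c) = C3*exp(-3^(1/3)*c) + (C1*sin(3^(5/6)*c/2) + C2*cos(3^(5/6)*c/2))*exp(3^(1/3)*c/2)


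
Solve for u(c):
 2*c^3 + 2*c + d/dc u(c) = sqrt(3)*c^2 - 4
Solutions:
 u(c) = C1 - c^4/2 + sqrt(3)*c^3/3 - c^2 - 4*c


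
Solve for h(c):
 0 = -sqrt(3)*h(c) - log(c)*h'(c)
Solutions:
 h(c) = C1*exp(-sqrt(3)*li(c))


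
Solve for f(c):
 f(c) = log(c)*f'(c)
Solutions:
 f(c) = C1*exp(li(c))


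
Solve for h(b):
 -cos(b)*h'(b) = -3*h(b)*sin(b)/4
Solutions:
 h(b) = C1/cos(b)^(3/4)


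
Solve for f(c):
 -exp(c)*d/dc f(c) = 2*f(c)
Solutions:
 f(c) = C1*exp(2*exp(-c))


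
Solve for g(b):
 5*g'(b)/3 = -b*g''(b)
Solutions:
 g(b) = C1 + C2/b^(2/3)


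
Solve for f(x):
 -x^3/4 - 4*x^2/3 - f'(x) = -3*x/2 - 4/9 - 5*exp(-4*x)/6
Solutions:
 f(x) = C1 - x^4/16 - 4*x^3/9 + 3*x^2/4 + 4*x/9 - 5*exp(-4*x)/24


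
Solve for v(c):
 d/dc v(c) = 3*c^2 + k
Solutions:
 v(c) = C1 + c^3 + c*k


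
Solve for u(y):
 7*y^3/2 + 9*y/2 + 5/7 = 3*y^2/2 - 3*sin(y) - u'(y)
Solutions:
 u(y) = C1 - 7*y^4/8 + y^3/2 - 9*y^2/4 - 5*y/7 + 3*cos(y)


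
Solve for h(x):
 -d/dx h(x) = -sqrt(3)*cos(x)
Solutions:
 h(x) = C1 + sqrt(3)*sin(x)


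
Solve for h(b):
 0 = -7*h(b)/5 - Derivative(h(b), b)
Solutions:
 h(b) = C1*exp(-7*b/5)


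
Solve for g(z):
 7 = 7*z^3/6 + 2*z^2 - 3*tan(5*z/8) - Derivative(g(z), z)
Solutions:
 g(z) = C1 + 7*z^4/24 + 2*z^3/3 - 7*z + 24*log(cos(5*z/8))/5


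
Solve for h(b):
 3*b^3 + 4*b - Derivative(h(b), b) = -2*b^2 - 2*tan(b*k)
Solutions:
 h(b) = C1 + 3*b^4/4 + 2*b^3/3 + 2*b^2 + 2*Piecewise((-log(cos(b*k))/k, Ne(k, 0)), (0, True))


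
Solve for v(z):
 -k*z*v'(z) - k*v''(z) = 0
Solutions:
 v(z) = C1 + C2*erf(sqrt(2)*z/2)


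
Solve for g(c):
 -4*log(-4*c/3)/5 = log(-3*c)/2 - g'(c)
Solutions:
 g(c) = C1 + 13*c*log(-c)/10 + c*(-13 - 3*log(3) + 16*log(2))/10


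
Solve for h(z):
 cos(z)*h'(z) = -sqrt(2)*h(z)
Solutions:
 h(z) = C1*(sin(z) - 1)^(sqrt(2)/2)/(sin(z) + 1)^(sqrt(2)/2)


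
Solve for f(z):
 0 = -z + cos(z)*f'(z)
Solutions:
 f(z) = C1 + Integral(z/cos(z), z)


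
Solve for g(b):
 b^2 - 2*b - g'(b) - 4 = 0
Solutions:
 g(b) = C1 + b^3/3 - b^2 - 4*b


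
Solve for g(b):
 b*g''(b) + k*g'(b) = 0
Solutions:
 g(b) = C1 + b^(1 - re(k))*(C2*sin(log(b)*Abs(im(k))) + C3*cos(log(b)*im(k)))


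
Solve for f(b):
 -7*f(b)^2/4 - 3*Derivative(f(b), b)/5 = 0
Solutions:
 f(b) = 12/(C1 + 35*b)


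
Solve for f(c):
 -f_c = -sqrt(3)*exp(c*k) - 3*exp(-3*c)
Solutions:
 f(c) = C1 - exp(-3*c) + sqrt(3)*exp(c*k)/k


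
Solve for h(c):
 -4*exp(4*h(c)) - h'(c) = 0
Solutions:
 h(c) = log(-I*(1/(C1 + 16*c))^(1/4))
 h(c) = log(I*(1/(C1 + 16*c))^(1/4))
 h(c) = log(-(1/(C1 + 16*c))^(1/4))
 h(c) = log(1/(C1 + 16*c))/4


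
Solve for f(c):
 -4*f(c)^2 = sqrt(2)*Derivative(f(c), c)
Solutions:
 f(c) = 1/(C1 + 2*sqrt(2)*c)


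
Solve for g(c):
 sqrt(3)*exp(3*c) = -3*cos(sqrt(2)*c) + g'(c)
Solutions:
 g(c) = C1 + sqrt(3)*exp(3*c)/3 + 3*sqrt(2)*sin(sqrt(2)*c)/2


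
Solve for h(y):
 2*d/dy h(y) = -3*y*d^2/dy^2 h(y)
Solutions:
 h(y) = C1 + C2*y^(1/3)


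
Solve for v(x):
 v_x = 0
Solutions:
 v(x) = C1


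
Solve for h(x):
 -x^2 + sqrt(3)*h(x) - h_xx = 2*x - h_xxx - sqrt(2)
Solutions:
 h(x) = C1*exp(x*((-1 + sqrt(-4 + (-2 + 27*sqrt(3))^2)/2 + 27*sqrt(3)/2)^(-1/3) + 2 + (-1 + sqrt(-4 + (-2 + 27*sqrt(3))^2)/2 + 27*sqrt(3)/2)^(1/3))/6)*sin(sqrt(3)*x*(-(-1 + sqrt(-4 + (-2 + 27*sqrt(3))^2)/2 + 27*sqrt(3)/2)^(1/3) + (-1 + sqrt(-4 + (-2 + 27*sqrt(3))^2)/2 + 27*sqrt(3)/2)^(-1/3))/6) + C2*exp(x*((-1 + sqrt(-4 + (-2 + 27*sqrt(3))^2)/2 + 27*sqrt(3)/2)^(-1/3) + 2 + (-1 + sqrt(-4 + (-2 + 27*sqrt(3))^2)/2 + 27*sqrt(3)/2)^(1/3))/6)*cos(sqrt(3)*x*(-(-1 + sqrt(-4 + (-2 + 27*sqrt(3))^2)/2 + 27*sqrt(3)/2)^(1/3) + (-1 + sqrt(-4 + (-2 + 27*sqrt(3))^2)/2 + 27*sqrt(3)/2)^(-1/3))/6) + C3*exp(x*(-(-1 + sqrt(-4 + (-2 + 27*sqrt(3))^2)/2 + 27*sqrt(3)/2)^(1/3) - 1/(-1 + sqrt(-4 + (-2 + 27*sqrt(3))^2)/2 + 27*sqrt(3)/2)^(1/3) + 1)/3) + sqrt(3)*x^2/3 + 2*sqrt(3)*x/3 - sqrt(6)/3 + 2/3


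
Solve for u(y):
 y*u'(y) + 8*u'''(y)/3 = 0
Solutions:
 u(y) = C1 + Integral(C2*airyai(-3^(1/3)*y/2) + C3*airybi(-3^(1/3)*y/2), y)


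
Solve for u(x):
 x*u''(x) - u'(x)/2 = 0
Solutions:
 u(x) = C1 + C2*x^(3/2)


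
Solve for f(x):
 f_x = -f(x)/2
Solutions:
 f(x) = C1*exp(-x/2)


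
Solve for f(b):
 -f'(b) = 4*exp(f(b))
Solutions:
 f(b) = log(1/(C1 + 4*b))


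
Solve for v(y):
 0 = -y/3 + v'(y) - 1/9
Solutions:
 v(y) = C1 + y^2/6 + y/9


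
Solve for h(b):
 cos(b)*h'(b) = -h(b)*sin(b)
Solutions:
 h(b) = C1*cos(b)


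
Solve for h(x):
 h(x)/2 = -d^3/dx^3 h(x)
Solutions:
 h(x) = C3*exp(-2^(2/3)*x/2) + (C1*sin(2^(2/3)*sqrt(3)*x/4) + C2*cos(2^(2/3)*sqrt(3)*x/4))*exp(2^(2/3)*x/4)


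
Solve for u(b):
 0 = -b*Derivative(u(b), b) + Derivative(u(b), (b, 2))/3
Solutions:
 u(b) = C1 + C2*erfi(sqrt(6)*b/2)


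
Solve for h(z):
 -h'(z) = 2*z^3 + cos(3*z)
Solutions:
 h(z) = C1 - z^4/2 - sin(3*z)/3


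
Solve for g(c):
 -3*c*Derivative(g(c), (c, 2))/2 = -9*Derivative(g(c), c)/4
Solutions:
 g(c) = C1 + C2*c^(5/2)


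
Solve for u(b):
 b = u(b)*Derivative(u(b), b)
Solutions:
 u(b) = -sqrt(C1 + b^2)
 u(b) = sqrt(C1 + b^2)


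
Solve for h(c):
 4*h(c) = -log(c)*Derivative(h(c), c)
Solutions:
 h(c) = C1*exp(-4*li(c))


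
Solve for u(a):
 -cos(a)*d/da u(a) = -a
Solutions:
 u(a) = C1 + Integral(a/cos(a), a)


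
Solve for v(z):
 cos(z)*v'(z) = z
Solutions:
 v(z) = C1 + Integral(z/cos(z), z)


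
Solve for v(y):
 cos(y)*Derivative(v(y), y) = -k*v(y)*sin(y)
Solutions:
 v(y) = C1*exp(k*log(cos(y)))


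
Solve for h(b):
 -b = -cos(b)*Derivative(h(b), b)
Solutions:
 h(b) = C1 + Integral(b/cos(b), b)


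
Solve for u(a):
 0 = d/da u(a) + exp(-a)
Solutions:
 u(a) = C1 + exp(-a)


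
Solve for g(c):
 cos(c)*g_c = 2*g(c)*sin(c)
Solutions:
 g(c) = C1/cos(c)^2


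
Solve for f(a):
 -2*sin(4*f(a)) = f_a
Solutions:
 f(a) = -acos((-C1 - exp(16*a))/(C1 - exp(16*a)))/4 + pi/2
 f(a) = acos((-C1 - exp(16*a))/(C1 - exp(16*a)))/4


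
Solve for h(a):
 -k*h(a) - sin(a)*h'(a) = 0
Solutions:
 h(a) = C1*exp(k*(-log(cos(a) - 1) + log(cos(a) + 1))/2)


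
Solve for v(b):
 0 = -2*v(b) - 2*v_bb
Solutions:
 v(b) = C1*sin(b) + C2*cos(b)


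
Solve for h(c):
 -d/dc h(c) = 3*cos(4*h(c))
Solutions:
 h(c) = -asin((C1 + exp(24*c))/(C1 - exp(24*c)))/4 + pi/4
 h(c) = asin((C1 + exp(24*c))/(C1 - exp(24*c)))/4


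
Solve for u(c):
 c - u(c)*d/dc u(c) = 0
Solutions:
 u(c) = -sqrt(C1 + c^2)
 u(c) = sqrt(C1 + c^2)


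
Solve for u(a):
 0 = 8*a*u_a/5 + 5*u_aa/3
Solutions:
 u(a) = C1 + C2*erf(2*sqrt(3)*a/5)


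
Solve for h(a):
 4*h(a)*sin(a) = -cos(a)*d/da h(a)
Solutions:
 h(a) = C1*cos(a)^4


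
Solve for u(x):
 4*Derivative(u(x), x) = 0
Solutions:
 u(x) = C1


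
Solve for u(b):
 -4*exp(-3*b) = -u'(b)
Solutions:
 u(b) = C1 - 4*exp(-3*b)/3


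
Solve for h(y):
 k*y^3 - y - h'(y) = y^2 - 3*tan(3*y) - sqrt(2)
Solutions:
 h(y) = C1 + k*y^4/4 - y^3/3 - y^2/2 + sqrt(2)*y - log(cos(3*y))


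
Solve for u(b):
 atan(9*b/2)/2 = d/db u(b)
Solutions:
 u(b) = C1 + b*atan(9*b/2)/2 - log(81*b^2 + 4)/18


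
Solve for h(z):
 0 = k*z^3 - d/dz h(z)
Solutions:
 h(z) = C1 + k*z^4/4


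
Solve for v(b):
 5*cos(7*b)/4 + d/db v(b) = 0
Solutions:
 v(b) = C1 - 5*sin(7*b)/28


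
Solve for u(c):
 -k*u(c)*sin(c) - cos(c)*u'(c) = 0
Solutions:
 u(c) = C1*exp(k*log(cos(c)))


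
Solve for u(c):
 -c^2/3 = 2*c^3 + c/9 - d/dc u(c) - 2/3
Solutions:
 u(c) = C1 + c^4/2 + c^3/9 + c^2/18 - 2*c/3


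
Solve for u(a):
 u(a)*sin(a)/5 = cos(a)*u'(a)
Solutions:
 u(a) = C1/cos(a)^(1/5)


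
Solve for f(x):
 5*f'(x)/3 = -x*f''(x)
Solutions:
 f(x) = C1 + C2/x^(2/3)


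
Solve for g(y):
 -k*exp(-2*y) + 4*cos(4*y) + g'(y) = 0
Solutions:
 g(y) = C1 - k*exp(-2*y)/2 - sin(4*y)


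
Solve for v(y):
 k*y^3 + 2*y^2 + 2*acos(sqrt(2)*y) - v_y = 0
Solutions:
 v(y) = C1 + k*y^4/4 + 2*y^3/3 + 2*y*acos(sqrt(2)*y) - sqrt(2)*sqrt(1 - 2*y^2)


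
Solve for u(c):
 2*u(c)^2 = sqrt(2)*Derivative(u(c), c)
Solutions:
 u(c) = -1/(C1 + sqrt(2)*c)


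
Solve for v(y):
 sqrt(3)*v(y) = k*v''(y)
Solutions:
 v(y) = C1*exp(-3^(1/4)*y*sqrt(1/k)) + C2*exp(3^(1/4)*y*sqrt(1/k))


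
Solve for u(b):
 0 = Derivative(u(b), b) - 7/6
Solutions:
 u(b) = C1 + 7*b/6


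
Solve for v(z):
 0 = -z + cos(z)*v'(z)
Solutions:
 v(z) = C1 + Integral(z/cos(z), z)


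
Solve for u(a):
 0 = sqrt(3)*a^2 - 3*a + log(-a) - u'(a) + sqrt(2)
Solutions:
 u(a) = C1 + sqrt(3)*a^3/3 - 3*a^2/2 + a*log(-a) + a*(-1 + sqrt(2))


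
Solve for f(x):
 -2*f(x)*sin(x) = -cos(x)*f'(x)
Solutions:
 f(x) = C1/cos(x)^2


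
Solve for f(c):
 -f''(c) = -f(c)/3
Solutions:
 f(c) = C1*exp(-sqrt(3)*c/3) + C2*exp(sqrt(3)*c/3)


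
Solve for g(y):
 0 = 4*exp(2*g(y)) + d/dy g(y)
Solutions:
 g(y) = log(-sqrt(-1/(C1 - 4*y))) - log(2)/2
 g(y) = log(-1/(C1 - 4*y))/2 - log(2)/2


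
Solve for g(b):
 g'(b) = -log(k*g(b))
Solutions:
 li(k*g(b))/k = C1 - b


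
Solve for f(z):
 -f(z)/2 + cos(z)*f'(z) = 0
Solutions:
 f(z) = C1*(sin(z) + 1)^(1/4)/(sin(z) - 1)^(1/4)


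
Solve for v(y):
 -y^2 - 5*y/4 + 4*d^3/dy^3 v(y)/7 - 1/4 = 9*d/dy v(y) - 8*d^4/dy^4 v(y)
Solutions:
 v(y) = C1 + C2*exp(-y*(2*2^(1/3)/(63*sqrt(1750245) + 83347)^(1/3) + 4 + 2^(2/3)*(63*sqrt(1750245) + 83347)^(1/3))/168)*sin(2^(1/3)*sqrt(3)*y*(-2^(1/3)*(63*sqrt(1750245) + 83347)^(1/3) + 2/(63*sqrt(1750245) + 83347)^(1/3))/168) + C3*exp(-y*(2*2^(1/3)/(63*sqrt(1750245) + 83347)^(1/3) + 4 + 2^(2/3)*(63*sqrt(1750245) + 83347)^(1/3))/168)*cos(2^(1/3)*sqrt(3)*y*(-2^(1/3)*(63*sqrt(1750245) + 83347)^(1/3) + 2/(63*sqrt(1750245) + 83347)^(1/3))/168) + C4*exp(y*(-2 + 2*2^(1/3)/(63*sqrt(1750245) + 83347)^(1/3) + 2^(2/3)*(63*sqrt(1750245) + 83347)^(1/3))/84) - y^3/27 - 5*y^2/72 - 95*y/2268


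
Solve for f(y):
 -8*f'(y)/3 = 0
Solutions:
 f(y) = C1


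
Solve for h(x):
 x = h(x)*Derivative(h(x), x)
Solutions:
 h(x) = -sqrt(C1 + x^2)
 h(x) = sqrt(C1 + x^2)


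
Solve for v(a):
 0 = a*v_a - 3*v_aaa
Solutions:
 v(a) = C1 + Integral(C2*airyai(3^(2/3)*a/3) + C3*airybi(3^(2/3)*a/3), a)


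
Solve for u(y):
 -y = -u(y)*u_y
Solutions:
 u(y) = -sqrt(C1 + y^2)
 u(y) = sqrt(C1 + y^2)


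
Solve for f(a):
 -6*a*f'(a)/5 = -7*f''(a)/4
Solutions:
 f(a) = C1 + C2*erfi(2*sqrt(105)*a/35)


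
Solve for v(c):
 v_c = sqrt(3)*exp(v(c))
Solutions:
 v(c) = log(-1/(C1 + sqrt(3)*c))


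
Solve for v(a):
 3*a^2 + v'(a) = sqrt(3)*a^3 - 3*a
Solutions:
 v(a) = C1 + sqrt(3)*a^4/4 - a^3 - 3*a^2/2


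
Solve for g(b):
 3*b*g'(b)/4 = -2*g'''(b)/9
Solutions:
 g(b) = C1 + Integral(C2*airyai(-3*b/2) + C3*airybi(-3*b/2), b)


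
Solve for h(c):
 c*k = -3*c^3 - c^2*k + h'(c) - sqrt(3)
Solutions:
 h(c) = C1 + 3*c^4/4 + c^3*k/3 + c^2*k/2 + sqrt(3)*c


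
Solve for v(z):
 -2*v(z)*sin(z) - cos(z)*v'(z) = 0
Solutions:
 v(z) = C1*cos(z)^2


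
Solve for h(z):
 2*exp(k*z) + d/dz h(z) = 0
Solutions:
 h(z) = C1 - 2*exp(k*z)/k


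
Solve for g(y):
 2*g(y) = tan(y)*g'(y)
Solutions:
 g(y) = C1*sin(y)^2


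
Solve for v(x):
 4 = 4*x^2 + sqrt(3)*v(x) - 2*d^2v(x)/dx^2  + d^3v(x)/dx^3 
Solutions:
 v(x) = C1*exp(x*(4/(-8 + sqrt(-256 + (-16 + 27*sqrt(3))^2)/2 + 27*sqrt(3)/2)^(1/3) + (-8 + sqrt(-256 + (-16 + 27*sqrt(3))^2)/2 + 27*sqrt(3)/2)^(1/3) + 4)/6)*sin(sqrt(3)*x*(-(-8 + sqrt(-256 + (-16 + 27*sqrt(3))^2)/2 + 27*sqrt(3)/2)^(1/3) + 4/(-8 + sqrt(-256 + (-16 + 27*sqrt(3))^2)/2 + 27*sqrt(3)/2)^(1/3))/6) + C2*exp(x*(4/(-8 + sqrt(-256 + (-16 + 27*sqrt(3))^2)/2 + 27*sqrt(3)/2)^(1/3) + (-8 + sqrt(-256 + (-16 + 27*sqrt(3))^2)/2 + 27*sqrt(3)/2)^(1/3) + 4)/6)*cos(sqrt(3)*x*(-(-8 + sqrt(-256 + (-16 + 27*sqrt(3))^2)/2 + 27*sqrt(3)/2)^(1/3) + 4/(-8 + sqrt(-256 + (-16 + 27*sqrt(3))^2)/2 + 27*sqrt(3)/2)^(1/3))/6) + C3*exp(x*(-(-8 + sqrt(-256 + (-16 + 27*sqrt(3))^2)/2 + 27*sqrt(3)/2)^(1/3) - 4/(-8 + sqrt(-256 + (-16 + 27*sqrt(3))^2)/2 + 27*sqrt(3)/2)^(1/3) + 2)/3) - 4*sqrt(3)*x^2/3 - 16/3 + 4*sqrt(3)/3


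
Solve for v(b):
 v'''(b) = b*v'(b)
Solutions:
 v(b) = C1 + Integral(C2*airyai(b) + C3*airybi(b), b)


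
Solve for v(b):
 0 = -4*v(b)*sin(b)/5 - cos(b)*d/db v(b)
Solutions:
 v(b) = C1*cos(b)^(4/5)


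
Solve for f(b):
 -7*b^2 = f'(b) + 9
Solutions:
 f(b) = C1 - 7*b^3/3 - 9*b


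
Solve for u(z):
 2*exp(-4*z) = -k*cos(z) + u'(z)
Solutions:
 u(z) = C1 + k*sin(z) - exp(-4*z)/2


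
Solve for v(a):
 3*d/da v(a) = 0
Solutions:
 v(a) = C1


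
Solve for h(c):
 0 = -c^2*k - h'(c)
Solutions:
 h(c) = C1 - c^3*k/3


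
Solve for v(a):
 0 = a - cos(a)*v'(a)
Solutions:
 v(a) = C1 + Integral(a/cos(a), a)


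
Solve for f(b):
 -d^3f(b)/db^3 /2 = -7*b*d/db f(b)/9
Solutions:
 f(b) = C1 + Integral(C2*airyai(42^(1/3)*b/3) + C3*airybi(42^(1/3)*b/3), b)


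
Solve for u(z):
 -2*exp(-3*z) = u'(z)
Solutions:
 u(z) = C1 + 2*exp(-3*z)/3


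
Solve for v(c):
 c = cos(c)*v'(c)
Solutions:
 v(c) = C1 + Integral(c/cos(c), c)


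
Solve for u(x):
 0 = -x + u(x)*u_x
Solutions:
 u(x) = -sqrt(C1 + x^2)
 u(x) = sqrt(C1 + x^2)


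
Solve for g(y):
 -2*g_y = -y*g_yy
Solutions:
 g(y) = C1 + C2*y^3


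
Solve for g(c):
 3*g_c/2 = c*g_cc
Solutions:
 g(c) = C1 + C2*c^(5/2)


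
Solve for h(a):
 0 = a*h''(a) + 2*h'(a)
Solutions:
 h(a) = C1 + C2/a


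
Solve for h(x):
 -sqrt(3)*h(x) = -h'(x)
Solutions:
 h(x) = C1*exp(sqrt(3)*x)


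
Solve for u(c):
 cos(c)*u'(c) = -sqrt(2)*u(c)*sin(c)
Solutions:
 u(c) = C1*cos(c)^(sqrt(2))


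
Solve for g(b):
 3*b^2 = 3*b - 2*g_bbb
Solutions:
 g(b) = C1 + C2*b + C3*b^2 - b^5/40 + b^4/16


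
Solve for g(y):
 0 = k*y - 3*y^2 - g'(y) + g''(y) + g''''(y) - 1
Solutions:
 g(y) = C1 + C2*exp(-y*(-2*18^(1/3)/(9 + sqrt(93))^(1/3) + 12^(1/3)*(9 + sqrt(93))^(1/3))/12)*sin(2^(1/3)*3^(1/6)*y*(6/(9 + sqrt(93))^(1/3) + 2^(1/3)*3^(2/3)*(9 + sqrt(93))^(1/3))/12) + C3*exp(-y*(-2*18^(1/3)/(9 + sqrt(93))^(1/3) + 12^(1/3)*(9 + sqrt(93))^(1/3))/12)*cos(2^(1/3)*3^(1/6)*y*(6/(9 + sqrt(93))^(1/3) + 2^(1/3)*3^(2/3)*(9 + sqrt(93))^(1/3))/12) + C4*exp(y*(-2*18^(1/3)/(9 + sqrt(93))^(1/3) + 12^(1/3)*(9 + sqrt(93))^(1/3))/6) + k*y^2/2 + k*y - y^3 - 3*y^2 - 7*y


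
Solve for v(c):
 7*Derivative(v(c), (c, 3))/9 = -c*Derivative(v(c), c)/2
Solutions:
 v(c) = C1 + Integral(C2*airyai(-42^(2/3)*c/14) + C3*airybi(-42^(2/3)*c/14), c)


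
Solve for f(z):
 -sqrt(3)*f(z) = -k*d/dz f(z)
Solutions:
 f(z) = C1*exp(sqrt(3)*z/k)


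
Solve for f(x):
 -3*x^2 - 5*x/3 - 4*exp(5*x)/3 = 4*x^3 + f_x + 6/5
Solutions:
 f(x) = C1 - x^4 - x^3 - 5*x^2/6 - 6*x/5 - 4*exp(5*x)/15


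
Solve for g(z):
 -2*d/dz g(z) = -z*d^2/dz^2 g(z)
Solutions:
 g(z) = C1 + C2*z^3


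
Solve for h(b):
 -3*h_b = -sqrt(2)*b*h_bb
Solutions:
 h(b) = C1 + C2*b^(1 + 3*sqrt(2)/2)


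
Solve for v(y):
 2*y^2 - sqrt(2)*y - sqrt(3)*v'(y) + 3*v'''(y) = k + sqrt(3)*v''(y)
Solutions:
 v(y) = C1 + C2*exp(sqrt(3)*y*(1 - sqrt(1 + 4*sqrt(3)))/6) + C3*exp(sqrt(3)*y*(1 + sqrt(1 + 4*sqrt(3)))/6) - sqrt(3)*k*y/3 + 2*sqrt(3)*y^3/9 - 2*sqrt(3)*y^2/3 - sqrt(6)*y^2/6 + sqrt(6)*y/3 + 4*sqrt(3)*y/3 + 4*y


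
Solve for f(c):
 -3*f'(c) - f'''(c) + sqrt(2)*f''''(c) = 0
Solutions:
 f(c) = C1 + C2*exp(c*(-2^(1/3)*(9*sqrt(166) + 82*sqrt(2))^(1/3) - 2^(2/3)/(9*sqrt(166) + 82*sqrt(2))^(1/3) + 2*sqrt(2))/12)*sin(2^(1/3)*sqrt(3)*c*(-(9*sqrt(166) + 82*sqrt(2))^(1/3) + 2^(1/3)/(9*sqrt(166) + 82*sqrt(2))^(1/3))/12) + C3*exp(c*(-2^(1/3)*(9*sqrt(166) + 82*sqrt(2))^(1/3) - 2^(2/3)/(9*sqrt(166) + 82*sqrt(2))^(1/3) + 2*sqrt(2))/12)*cos(2^(1/3)*sqrt(3)*c*(-(9*sqrt(166) + 82*sqrt(2))^(1/3) + 2^(1/3)/(9*sqrt(166) + 82*sqrt(2))^(1/3))/12) + C4*exp(c*(2^(2/3)/(9*sqrt(166) + 82*sqrt(2))^(1/3) + sqrt(2) + 2^(1/3)*(9*sqrt(166) + 82*sqrt(2))^(1/3))/6)


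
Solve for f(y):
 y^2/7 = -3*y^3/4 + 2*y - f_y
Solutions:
 f(y) = C1 - 3*y^4/16 - y^3/21 + y^2


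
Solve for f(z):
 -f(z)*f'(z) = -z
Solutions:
 f(z) = -sqrt(C1 + z^2)
 f(z) = sqrt(C1 + z^2)


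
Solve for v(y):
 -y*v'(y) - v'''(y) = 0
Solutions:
 v(y) = C1 + Integral(C2*airyai(-y) + C3*airybi(-y), y)


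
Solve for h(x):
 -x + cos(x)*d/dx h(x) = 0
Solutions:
 h(x) = C1 + Integral(x/cos(x), x)


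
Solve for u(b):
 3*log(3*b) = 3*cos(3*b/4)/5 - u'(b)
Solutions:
 u(b) = C1 - 3*b*log(b) - 3*b*log(3) + 3*b + 4*sin(3*b/4)/5
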